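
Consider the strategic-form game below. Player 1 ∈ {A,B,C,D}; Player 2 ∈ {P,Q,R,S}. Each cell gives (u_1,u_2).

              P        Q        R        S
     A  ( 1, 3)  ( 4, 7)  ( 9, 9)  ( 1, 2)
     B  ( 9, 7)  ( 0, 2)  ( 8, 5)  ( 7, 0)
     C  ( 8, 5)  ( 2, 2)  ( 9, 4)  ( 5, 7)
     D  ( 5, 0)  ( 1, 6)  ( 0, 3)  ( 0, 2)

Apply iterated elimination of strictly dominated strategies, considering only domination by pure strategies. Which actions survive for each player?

Survivors P1:{A,B,C} P2:{P,R,S}

P1 drop D (C beats it: P:8>5 Q:2>1 R:9>0 S:5>0)
P2 drop Q (R beats it: A:9>7 B:5>2 C:4>2)
P1→{A,B,C} P2→{P,R,S}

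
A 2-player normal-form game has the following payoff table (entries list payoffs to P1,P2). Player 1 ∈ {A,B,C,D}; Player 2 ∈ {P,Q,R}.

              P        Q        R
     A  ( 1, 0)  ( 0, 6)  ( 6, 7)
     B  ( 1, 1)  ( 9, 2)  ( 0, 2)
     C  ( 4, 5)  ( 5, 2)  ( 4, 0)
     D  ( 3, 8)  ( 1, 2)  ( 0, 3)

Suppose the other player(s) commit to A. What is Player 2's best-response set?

u_2(P vs A) = 0
u_2(Q vs A) = 6
u_2(R vs A) = 7
max payoff 7 at {R}

argmax u_2 = {R}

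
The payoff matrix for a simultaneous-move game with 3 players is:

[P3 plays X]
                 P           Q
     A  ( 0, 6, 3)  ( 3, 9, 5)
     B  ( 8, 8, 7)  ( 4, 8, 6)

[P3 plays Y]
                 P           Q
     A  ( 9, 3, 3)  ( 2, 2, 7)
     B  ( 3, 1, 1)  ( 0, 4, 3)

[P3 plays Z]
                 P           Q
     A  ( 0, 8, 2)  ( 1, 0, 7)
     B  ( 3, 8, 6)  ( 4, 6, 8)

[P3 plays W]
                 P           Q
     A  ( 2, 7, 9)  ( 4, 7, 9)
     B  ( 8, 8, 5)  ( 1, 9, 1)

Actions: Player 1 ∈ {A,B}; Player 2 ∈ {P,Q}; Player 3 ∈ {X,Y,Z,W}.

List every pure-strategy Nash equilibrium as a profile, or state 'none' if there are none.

NE set: (A,Q,W), (B,P,X)

(A,P,X): not NE [P1→B gives 8>0; P2→Q gives 9>6; P3→W gives 9>3]
(A,P,Y): not NE [P3→W gives 9>3]
(A,P,Z): not NE [P1→B gives 3>0; P3→W gives 9>2]
(A,P,W): not NE [P1→B gives 8>2]
(A,Q,X): not NE [P1→B gives 4>3; P3→W gives 9>5]
(A,Q,Y): not NE [P2→P gives 3>2; P3→W gives 9>7]
(A,Q,Z): not NE [P1→B gives 4>1; P2→P gives 8>0; P3→W gives 9>7]
(A,Q,W): NE
(B,P,X): NE
(B,P,Y): not NE [P1→A gives 9>3; P2→Q gives 4>1; P3→X gives 7>1]
(B,P,Z): not NE [P3→X gives 7>6]
(B,P,W): not NE [P2→Q gives 9>8; P3→X gives 7>5]
(B,Q,X): not NE [P3→Z gives 8>6]
(B,Q,Y): not NE [P1→A gives 2>0; P3→Z gives 8>3]
(B,Q,Z): not NE [P2→P gives 8>6]
(B,Q,W): not NE [P1→A gives 4>1; P3→Z gives 8>1]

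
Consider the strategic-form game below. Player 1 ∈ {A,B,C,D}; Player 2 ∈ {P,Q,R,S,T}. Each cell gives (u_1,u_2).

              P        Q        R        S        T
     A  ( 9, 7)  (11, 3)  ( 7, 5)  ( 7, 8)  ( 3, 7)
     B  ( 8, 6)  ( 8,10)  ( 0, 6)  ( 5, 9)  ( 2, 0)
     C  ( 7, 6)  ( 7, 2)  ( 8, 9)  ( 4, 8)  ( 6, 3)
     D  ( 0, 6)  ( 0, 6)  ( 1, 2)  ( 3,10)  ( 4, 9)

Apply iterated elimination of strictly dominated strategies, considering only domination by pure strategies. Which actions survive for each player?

P1 drop B (A beats it: P:9>8 Q:11>8 R:7>0 S:7>5 T:3>2)
P1 drop D (C beats it: P:7>0 Q:7>0 R:8>1 S:4>3 T:6>4)
P2 drop P (S beats it: A:8>7 C:8>6)
P2 drop Q (R beats it: A:5>3 C:9>2)
P2 drop T (S beats it: A:8>7 C:8>3)
P1→{A,C} P2→{R,S}

Survivors P1:{A,C} P2:{R,S}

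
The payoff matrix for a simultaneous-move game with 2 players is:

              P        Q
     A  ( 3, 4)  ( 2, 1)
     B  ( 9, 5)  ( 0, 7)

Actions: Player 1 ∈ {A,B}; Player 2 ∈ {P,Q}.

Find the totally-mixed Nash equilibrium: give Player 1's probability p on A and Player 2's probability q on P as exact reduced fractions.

P1 indiff ⇒ q·3+(1-q)·2 = q·9+(1-q)·0 ⇒ q(-6) = (1-q)(-2) ⇒ q = 1/4
P2 indiff ⇒ p·4+(1-p)·5 = p·1+(1-p)·7 ⇒ p(3) = (1-p)(2) ⇒ p = 2/5

(p,q) = (2/5, 1/4)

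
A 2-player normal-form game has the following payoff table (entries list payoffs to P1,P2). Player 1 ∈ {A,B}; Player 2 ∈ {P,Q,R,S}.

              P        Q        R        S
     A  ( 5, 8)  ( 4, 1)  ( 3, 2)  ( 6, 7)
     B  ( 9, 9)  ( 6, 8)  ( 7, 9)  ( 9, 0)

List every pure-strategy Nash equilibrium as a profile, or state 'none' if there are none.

(A,P): not NE [P1→B gives 9>5]
(A,Q): not NE [P1→B gives 6>4; P2→P gives 8>1]
(A,R): not NE [P1→B gives 7>3; P2→P gives 8>2]
(A,S): not NE [P1→B gives 9>6; P2→P gives 8>7]
(B,P): NE
(B,Q): not NE [P2→R gives 9>8]
(B,R): NE
(B,S): not NE [P2→R gives 9>0]

NE set: (B,P), (B,R)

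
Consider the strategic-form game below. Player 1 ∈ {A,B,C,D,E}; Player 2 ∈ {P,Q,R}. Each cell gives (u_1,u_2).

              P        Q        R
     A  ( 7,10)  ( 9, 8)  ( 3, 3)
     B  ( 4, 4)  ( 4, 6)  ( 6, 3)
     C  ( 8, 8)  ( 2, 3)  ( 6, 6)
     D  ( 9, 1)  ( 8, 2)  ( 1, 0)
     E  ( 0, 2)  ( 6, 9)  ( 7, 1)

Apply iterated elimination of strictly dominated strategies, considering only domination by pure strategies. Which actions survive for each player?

P2 drop R (P beats it: A:10>3 B:4>3 C:8>6 D:1>0 E:2>1)
P1 drop B (A beats it: P:7>4 Q:9>4)
P1 drop C (D beats it: P:9>8 Q:8>2)
P1 drop E (A beats it: P:7>0 Q:9>6)
P1→{A,D} P2→{P,Q}

IESDS → P1:{A,D} P2:{P,Q}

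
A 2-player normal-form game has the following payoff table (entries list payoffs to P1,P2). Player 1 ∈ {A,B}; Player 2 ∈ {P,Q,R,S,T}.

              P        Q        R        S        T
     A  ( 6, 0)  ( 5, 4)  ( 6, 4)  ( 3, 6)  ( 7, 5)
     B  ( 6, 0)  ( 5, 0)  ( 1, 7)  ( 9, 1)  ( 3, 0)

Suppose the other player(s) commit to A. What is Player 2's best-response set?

u_2(P vs A) = 0
u_2(Q vs A) = 4
u_2(R vs A) = 4
u_2(S vs A) = 6
u_2(T vs A) = 5
max payoff 6 at {S}

BR_2 = {S}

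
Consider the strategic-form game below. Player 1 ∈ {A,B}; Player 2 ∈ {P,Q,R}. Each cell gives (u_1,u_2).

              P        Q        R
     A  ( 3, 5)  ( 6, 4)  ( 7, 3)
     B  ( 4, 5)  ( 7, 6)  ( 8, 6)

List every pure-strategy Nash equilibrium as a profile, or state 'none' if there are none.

PSNE = {(B,Q), (B,R)}

(A,P): not NE [P1→B gives 4>3]
(A,Q): not NE [P1→B gives 7>6; P2→P gives 5>4]
(A,R): not NE [P1→B gives 8>7; P2→P gives 5>3]
(B,P): not NE [P2→R gives 6>5]
(B,Q): NE
(B,R): NE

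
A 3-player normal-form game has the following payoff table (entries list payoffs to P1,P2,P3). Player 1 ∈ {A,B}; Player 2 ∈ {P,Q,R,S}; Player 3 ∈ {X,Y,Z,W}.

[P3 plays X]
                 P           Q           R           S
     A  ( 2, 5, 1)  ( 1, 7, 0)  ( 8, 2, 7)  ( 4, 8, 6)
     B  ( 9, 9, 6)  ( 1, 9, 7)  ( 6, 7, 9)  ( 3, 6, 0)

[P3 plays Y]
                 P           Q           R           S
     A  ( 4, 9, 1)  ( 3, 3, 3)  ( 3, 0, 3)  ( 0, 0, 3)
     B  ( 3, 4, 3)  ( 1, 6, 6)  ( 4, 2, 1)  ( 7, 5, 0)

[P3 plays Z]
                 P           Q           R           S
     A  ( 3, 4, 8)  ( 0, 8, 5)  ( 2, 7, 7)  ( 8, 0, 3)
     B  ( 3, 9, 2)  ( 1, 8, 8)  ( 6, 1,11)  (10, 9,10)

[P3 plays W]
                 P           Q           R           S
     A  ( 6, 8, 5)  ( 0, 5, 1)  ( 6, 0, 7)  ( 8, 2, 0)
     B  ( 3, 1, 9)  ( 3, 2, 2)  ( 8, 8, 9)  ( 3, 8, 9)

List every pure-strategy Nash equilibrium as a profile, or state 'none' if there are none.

(A,P,X): not NE [P1→B gives 9>2; P2→S gives 8>5; P3→Z gives 8>1]
(A,P,Y): not NE [P3→Z gives 8>1]
(A,P,Z): not NE [P2→Q gives 8>4]
(A,P,W): not NE [P3→Z gives 8>5]
(A,Q,X): not NE [P2→S gives 8>7; P3→Z gives 5>0]
(A,Q,Y): not NE [P2→P gives 9>3; P3→Z gives 5>3]
(A,Q,Z): not NE [P1→B gives 1>0]
(A,Q,W): not NE [P1→B gives 3>0; P2→P gives 8>5; P3→Z gives 5>1]
(A,R,X): not NE [P2→S gives 8>2]
(A,R,Y): not NE [P1→B gives 4>3; P2→P gives 9>0; P3→W gives 7>3]
(A,R,Z): not NE [P1→B gives 6>2; P2→Q gives 8>7]
(A,R,W): not NE [P1→B gives 8>6; P2→P gives 8>0]
(A,S,X): NE
(A,S,Y): not NE [P1→B gives 7>0; P2→P gives 9>0; P3→X gives 6>3]
(A,S,Z): not NE [P1→B gives 10>8; P2→Q gives 8>0; P3→X gives 6>3]
(A,S,W): not NE [P2→P gives 8>2; P3→X gives 6>0]
(B,P,X): not NE [P3→W gives 9>6]
(B,P,Y): not NE [P1→A gives 4>3; P2→Q gives 6>4; P3→W gives 9>3]
(B,P,Z): not NE [P3→W gives 9>2]
(B,P,W): not NE [P1→A gives 6>3; P2→S gives 8>1]
(B,Q,X): not NE [P3→Z gives 8>7]
(B,Q,Y): not NE [P1→A gives 3>1; P3→Z gives 8>6]
(B,Q,Z): not NE [P2→S gives 9>8]
(B,Q,W): not NE [P2→S gives 8>2; P3→Z gives 8>2]
(B,R,X): not NE [P1→A gives 8>6; P2→Q gives 9>7; P3→Z gives 11>9]
(B,R,Y): not NE [P2→Q gives 6>2; P3→Z gives 11>1]
(B,R,Z): not NE [P2→S gives 9>1]
(B,R,W): not NE [P3→Z gives 11>9]
(B,S,X): not NE [P1→A gives 4>3; P2→Q gives 9>6; P3→Z gives 10>0]
(B,S,Y): not NE [P2→Q gives 6>5; P3→Z gives 10>0]
(B,S,Z): NE
(B,S,W): not NE [P1→A gives 8>3; P3→Z gives 10>9]

Nash profiles: (A,S,X), (B,S,Z)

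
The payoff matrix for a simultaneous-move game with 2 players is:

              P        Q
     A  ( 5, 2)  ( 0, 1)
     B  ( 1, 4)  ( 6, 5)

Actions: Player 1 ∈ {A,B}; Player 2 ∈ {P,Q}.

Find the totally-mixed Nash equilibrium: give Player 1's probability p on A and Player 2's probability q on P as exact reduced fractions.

P1 indiff ⇒ q·5+(1-q)·0 = q·1+(1-q)·6 ⇒ q(4) = (1-q)(6) ⇒ q = 3/5
P2 indiff ⇒ p·2+(1-p)·4 = p·1+(1-p)·5 ⇒ p(1) = (1-p)(1) ⇒ p = 1/2

P1 mixes 1/2 on A; P2 mixes 3/5 on P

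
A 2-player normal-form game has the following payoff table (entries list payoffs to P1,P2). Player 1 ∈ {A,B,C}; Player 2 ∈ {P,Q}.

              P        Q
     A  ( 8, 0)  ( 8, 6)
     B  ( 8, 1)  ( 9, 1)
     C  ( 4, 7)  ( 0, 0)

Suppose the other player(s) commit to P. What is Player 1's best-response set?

u_1(A vs P) = 8
u_1(B vs P) = 8
u_1(C vs P) = 4
max payoff 8 at {A,B}

BR_1 = {A,B}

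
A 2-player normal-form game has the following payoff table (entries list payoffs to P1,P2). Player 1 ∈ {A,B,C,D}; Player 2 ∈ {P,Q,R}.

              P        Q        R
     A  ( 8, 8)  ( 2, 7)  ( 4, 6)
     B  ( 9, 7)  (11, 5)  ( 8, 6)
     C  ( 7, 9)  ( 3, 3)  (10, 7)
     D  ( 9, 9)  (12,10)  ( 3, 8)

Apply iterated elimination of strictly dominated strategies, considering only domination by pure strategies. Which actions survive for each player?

P1 drop A (B beats it: P:9>8 Q:11>2 R:8>4)
P2 drop R (P beats it: B:7>6 C:9>7 D:9>8)
P1 drop C (B beats it: P:9>7 Q:11>3)
P1→{B,D} P2→{P,Q}

Survivors P1:{B,D} P2:{P,Q}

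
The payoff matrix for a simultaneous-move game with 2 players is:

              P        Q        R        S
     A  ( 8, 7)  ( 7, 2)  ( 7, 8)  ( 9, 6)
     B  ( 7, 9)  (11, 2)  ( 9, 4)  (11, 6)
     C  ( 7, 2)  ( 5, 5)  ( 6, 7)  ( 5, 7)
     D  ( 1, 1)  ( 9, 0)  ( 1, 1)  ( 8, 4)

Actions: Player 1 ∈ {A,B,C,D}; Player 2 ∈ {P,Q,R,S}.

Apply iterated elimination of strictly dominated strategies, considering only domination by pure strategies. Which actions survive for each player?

Remaining: P1:{A,B} P2:{P,R}

P1 drop C (A beats it: P:8>7 Q:7>5 R:7>6 S:9>5)
P1 drop D (B beats it: P:7>1 Q:11>9 R:9>1 S:11>8)
P2 drop Q (P beats it: A:7>2 B:9>2)
P2 drop S (P beats it: A:7>6 B:9>6)
P1→{A,B} P2→{P,R}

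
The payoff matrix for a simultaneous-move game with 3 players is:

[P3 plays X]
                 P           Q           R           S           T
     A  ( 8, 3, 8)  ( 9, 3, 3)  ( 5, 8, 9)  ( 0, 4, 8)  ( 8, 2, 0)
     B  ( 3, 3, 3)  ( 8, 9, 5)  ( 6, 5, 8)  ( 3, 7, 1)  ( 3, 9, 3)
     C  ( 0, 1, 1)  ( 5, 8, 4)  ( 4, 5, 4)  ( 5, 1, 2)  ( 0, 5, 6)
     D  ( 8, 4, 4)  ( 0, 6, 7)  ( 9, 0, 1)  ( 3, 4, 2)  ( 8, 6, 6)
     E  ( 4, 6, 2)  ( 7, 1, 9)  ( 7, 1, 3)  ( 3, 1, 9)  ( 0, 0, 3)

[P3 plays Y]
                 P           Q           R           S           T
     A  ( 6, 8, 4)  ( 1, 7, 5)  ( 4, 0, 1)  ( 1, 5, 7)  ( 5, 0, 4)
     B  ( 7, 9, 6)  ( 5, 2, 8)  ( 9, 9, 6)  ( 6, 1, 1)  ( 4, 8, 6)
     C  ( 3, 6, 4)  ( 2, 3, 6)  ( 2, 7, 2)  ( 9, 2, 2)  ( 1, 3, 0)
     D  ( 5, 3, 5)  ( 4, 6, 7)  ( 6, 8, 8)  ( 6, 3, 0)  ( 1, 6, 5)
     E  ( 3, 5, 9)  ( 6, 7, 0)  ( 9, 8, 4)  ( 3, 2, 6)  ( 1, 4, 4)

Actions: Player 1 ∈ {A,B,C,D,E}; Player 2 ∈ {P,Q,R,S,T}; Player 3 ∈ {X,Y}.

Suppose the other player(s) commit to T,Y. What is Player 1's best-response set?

u_1(A vs T,Y) = 5
u_1(B vs T,Y) = 4
u_1(C vs T,Y) = 1
u_1(D vs T,Y) = 1
u_1(E vs T,Y) = 1
max payoff 5 at {A}

argmax u_1 = {A}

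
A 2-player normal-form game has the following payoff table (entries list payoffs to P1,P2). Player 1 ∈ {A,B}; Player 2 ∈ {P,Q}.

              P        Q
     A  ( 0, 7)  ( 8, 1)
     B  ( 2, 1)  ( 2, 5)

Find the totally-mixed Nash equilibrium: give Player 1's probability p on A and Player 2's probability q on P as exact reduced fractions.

P1 indiff ⇒ q·0+(1-q)·8 = q·2+(1-q)·2 ⇒ q(-2) = (1-q)(-6) ⇒ q = 3/4
P2 indiff ⇒ p·7+(1-p)·1 = p·1+(1-p)·5 ⇒ p(6) = (1-p)(4) ⇒ p = 2/5

(p,q) = (2/5, 3/4)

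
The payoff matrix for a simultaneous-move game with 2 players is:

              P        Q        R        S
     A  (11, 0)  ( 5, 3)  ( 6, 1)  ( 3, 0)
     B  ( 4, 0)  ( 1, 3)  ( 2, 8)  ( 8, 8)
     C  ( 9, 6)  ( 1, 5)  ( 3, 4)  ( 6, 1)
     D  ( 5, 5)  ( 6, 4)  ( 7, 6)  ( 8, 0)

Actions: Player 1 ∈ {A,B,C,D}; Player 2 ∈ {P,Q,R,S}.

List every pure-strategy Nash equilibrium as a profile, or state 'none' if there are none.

Nash profiles: (B,S), (D,R)

(A,P): not NE [P2→Q gives 3>0]
(A,Q): not NE [P1→D gives 6>5]
(A,R): not NE [P1→D gives 7>6; P2→Q gives 3>1]
(A,S): not NE [P1→D gives 8>3; P2→Q gives 3>0]
(B,P): not NE [P1→A gives 11>4; P2→S gives 8>0]
(B,Q): not NE [P1→D gives 6>1; P2→S gives 8>3]
(B,R): not NE [P1→D gives 7>2]
(B,S): NE
(C,P): not NE [P1→A gives 11>9]
(C,Q): not NE [P1→D gives 6>1; P2→P gives 6>5]
(C,R): not NE [P1→D gives 7>3; P2→P gives 6>4]
(C,S): not NE [P1→D gives 8>6; P2→P gives 6>1]
(D,P): not NE [P1→A gives 11>5; P2→R gives 6>5]
(D,Q): not NE [P2→R gives 6>4]
(D,R): NE
(D,S): not NE [P2→R gives 6>0]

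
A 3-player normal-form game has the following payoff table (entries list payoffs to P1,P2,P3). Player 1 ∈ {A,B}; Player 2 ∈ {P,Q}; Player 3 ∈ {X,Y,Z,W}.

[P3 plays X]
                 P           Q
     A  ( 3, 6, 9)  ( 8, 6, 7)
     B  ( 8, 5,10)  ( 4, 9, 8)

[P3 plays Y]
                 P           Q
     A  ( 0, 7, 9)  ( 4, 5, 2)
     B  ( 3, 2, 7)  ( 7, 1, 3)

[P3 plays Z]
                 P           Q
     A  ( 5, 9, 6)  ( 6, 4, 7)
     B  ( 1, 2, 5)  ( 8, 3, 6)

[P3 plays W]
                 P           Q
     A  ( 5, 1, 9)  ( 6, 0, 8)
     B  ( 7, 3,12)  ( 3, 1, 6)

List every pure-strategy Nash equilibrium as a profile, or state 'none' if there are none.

(A,P,X): not NE [P1→B gives 8>3]
(A,P,Y): not NE [P1→B gives 3>0]
(A,P,Z): not NE [P3→W gives 9>6]
(A,P,W): not NE [P1→B gives 7>5]
(A,Q,X): not NE [P3→W gives 8>7]
(A,Q,Y): not NE [P1→B gives 7>4; P2→P gives 7>5; P3→W gives 8>2]
(A,Q,Z): not NE [P1→B gives 8>6; P2→P gives 9>4; P3→W gives 8>7]
(A,Q,W): not NE [P2→P gives 1>0]
(B,P,X): not NE [P2→Q gives 9>5; P3→W gives 12>10]
(B,P,Y): not NE [P3→W gives 12>7]
(B,P,Z): not NE [P1→A gives 5>1; P2→Q gives 3>2; P3→W gives 12>5]
(B,P,W): NE
(B,Q,X): not NE [P1→A gives 8>4]
(B,Q,Y): not NE [P2→P gives 2>1; P3→X gives 8>3]
(B,Q,Z): not NE [P3→X gives 8>6]
(B,Q,W): not NE [P1→A gives 6>3; P2→P gives 3>1; P3→X gives 8>6]

Nash profiles: (B,P,W)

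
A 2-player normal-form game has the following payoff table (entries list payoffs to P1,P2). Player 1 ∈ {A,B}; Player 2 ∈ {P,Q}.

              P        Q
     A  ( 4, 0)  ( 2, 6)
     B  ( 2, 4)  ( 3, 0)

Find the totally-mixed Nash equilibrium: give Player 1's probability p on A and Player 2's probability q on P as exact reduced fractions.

p=2/5, q=1/3

P1 indiff ⇒ q·4+(1-q)·2 = q·2+(1-q)·3 ⇒ q(2) = (1-q)(1) ⇒ q = 1/3
P2 indiff ⇒ p·0+(1-p)·4 = p·6+(1-p)·0 ⇒ p(-6) = (1-p)(-4) ⇒ p = 2/5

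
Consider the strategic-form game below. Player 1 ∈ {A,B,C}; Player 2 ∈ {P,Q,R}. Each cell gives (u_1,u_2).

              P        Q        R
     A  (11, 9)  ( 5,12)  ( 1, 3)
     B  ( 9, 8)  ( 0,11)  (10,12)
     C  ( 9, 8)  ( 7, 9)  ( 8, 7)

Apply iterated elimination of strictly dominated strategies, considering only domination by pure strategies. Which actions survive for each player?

IESDS → P1:{B,C} P2:{Q,R}

P2 drop P (Q beats it: A:12>9 B:11>8 C:9>8)
P1 drop A (C beats it: Q:7>5 R:8>1)
P1→{B,C} P2→{Q,R}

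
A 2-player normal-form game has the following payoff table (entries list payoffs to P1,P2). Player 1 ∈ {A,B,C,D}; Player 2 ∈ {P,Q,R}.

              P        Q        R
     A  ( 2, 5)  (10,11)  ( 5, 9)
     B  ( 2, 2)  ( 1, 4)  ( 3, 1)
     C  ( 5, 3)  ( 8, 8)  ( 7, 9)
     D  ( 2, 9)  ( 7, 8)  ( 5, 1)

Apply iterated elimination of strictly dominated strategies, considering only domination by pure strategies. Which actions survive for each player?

Remaining: P1:{A,C} P2:{Q,R}

P1 drop B (C beats it: P:5>2 Q:8>1 R:7>3)
P1 drop D (C beats it: P:5>2 Q:8>7 R:7>5)
P2 drop P (Q beats it: A:11>5 C:8>3)
P1→{A,C} P2→{Q,R}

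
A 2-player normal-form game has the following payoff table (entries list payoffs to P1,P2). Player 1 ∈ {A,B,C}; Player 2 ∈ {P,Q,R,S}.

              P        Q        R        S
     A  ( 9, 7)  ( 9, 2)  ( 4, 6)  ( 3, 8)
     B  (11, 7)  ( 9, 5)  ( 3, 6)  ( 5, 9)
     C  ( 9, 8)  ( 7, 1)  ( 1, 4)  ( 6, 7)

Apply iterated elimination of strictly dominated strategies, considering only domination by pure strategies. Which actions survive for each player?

P2 drop Q (P beats it: A:7>2 B:7>5 C:8>1)
P2 drop R (P beats it: A:7>6 B:7>6 C:8>4)
P1 drop A (B beats it: P:11>9 S:5>3)
P1→{B,C} P2→{P,S}

IESDS → P1:{B,C} P2:{P,S}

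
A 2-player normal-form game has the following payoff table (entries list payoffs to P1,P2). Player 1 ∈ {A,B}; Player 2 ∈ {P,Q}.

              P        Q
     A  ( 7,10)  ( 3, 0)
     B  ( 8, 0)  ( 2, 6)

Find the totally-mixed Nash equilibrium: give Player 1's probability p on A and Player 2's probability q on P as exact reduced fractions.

P1 mixes 3/8 on A; P2 mixes 1/2 on P

P1 indiff ⇒ q·7+(1-q)·3 = q·8+(1-q)·2 ⇒ q(-1) = (1-q)(-1) ⇒ q = 1/2
P2 indiff ⇒ p·10+(1-p)·0 = p·0+(1-p)·6 ⇒ p(10) = (1-p)(6) ⇒ p = 3/8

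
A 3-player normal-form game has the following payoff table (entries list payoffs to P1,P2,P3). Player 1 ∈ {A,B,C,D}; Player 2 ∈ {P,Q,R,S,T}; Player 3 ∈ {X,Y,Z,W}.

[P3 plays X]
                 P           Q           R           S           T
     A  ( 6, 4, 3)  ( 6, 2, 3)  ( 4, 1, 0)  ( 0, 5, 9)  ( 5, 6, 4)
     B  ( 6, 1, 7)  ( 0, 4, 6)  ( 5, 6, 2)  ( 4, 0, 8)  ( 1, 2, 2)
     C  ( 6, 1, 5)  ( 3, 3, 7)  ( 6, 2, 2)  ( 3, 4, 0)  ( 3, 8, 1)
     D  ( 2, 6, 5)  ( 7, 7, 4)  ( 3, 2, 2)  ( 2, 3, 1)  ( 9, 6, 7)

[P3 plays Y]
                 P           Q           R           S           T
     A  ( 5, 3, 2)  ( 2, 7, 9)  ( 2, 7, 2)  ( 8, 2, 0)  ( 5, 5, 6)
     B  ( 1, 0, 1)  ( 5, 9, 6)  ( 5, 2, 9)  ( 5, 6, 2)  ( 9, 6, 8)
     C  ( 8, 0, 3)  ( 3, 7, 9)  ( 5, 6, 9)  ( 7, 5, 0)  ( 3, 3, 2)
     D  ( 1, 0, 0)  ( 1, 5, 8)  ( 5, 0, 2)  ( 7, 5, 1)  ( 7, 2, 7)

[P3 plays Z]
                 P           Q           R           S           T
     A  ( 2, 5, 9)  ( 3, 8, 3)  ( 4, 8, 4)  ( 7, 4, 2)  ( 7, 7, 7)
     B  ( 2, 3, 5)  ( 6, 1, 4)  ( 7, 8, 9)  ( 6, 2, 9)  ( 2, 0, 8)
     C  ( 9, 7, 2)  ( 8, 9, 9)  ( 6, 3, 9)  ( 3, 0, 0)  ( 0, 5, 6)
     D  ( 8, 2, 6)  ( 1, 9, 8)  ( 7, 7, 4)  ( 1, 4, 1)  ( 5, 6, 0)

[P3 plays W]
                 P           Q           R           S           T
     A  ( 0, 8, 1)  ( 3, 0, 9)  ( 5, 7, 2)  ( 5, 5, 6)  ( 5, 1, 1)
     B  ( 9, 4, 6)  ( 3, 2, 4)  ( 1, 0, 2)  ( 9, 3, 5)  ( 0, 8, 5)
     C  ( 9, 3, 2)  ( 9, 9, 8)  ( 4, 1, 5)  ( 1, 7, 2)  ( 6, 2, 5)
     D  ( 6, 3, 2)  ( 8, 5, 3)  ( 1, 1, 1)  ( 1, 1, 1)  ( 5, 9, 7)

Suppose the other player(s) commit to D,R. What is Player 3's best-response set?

BR_3 = {Z}

u_3(X vs D,R) = 2
u_3(Y vs D,R) = 2
u_3(Z vs D,R) = 4
u_3(W vs D,R) = 1
max payoff 4 at {Z}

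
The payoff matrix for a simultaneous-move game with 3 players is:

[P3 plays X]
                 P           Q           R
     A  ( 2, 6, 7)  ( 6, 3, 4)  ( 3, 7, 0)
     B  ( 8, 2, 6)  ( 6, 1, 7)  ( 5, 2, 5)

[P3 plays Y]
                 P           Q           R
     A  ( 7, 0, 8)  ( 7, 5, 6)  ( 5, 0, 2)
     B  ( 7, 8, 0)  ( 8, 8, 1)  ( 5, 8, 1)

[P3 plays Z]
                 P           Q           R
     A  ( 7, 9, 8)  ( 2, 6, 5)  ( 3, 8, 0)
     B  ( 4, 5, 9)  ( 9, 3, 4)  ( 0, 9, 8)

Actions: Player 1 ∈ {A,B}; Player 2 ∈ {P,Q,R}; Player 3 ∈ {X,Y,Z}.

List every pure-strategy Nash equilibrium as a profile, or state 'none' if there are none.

NE set: (A,P,Z)

(A,P,X): not NE [P1→B gives 8>2; P2→R gives 7>6; P3→Z gives 8>7]
(A,P,Y): not NE [P2→Q gives 5>0]
(A,P,Z): NE
(A,Q,X): not NE [P2→R gives 7>3; P3→Y gives 6>4]
(A,Q,Y): not NE [P1→B gives 8>7]
(A,Q,Z): not NE [P1→B gives 9>2; P2→P gives 9>6; P3→Y gives 6>5]
(A,R,X): not NE [P1→B gives 5>3; P3→Y gives 2>0]
(A,R,Y): not NE [P2→Q gives 5>0]
(A,R,Z): not NE [P2→P gives 9>8; P3→Y gives 2>0]
(B,P,X): not NE [P3→Z gives 9>6]
(B,P,Y): not NE [P3→Z gives 9>0]
(B,P,Z): not NE [P1→A gives 7>4; P2→R gives 9>5]
(B,Q,X): not NE [P2→R gives 2>1]
(B,Q,Y): not NE [P3→X gives 7>1]
(B,Q,Z): not NE [P2→R gives 9>3; P3→X gives 7>4]
(B,R,X): not NE [P3→Z gives 8>5]
(B,R,Y): not NE [P3→Z gives 8>1]
(B,R,Z): not NE [P1→A gives 3>0]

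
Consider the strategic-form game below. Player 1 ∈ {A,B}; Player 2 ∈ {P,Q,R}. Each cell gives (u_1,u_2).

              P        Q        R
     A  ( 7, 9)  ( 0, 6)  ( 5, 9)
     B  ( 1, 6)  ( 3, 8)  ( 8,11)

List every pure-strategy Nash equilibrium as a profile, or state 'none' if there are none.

(A,P): NE
(A,Q): not NE [P1→B gives 3>0; P2→R gives 9>6]
(A,R): not NE [P1→B gives 8>5]
(B,P): not NE [P1→A gives 7>1; P2→R gives 11>6]
(B,Q): not NE [P2→R gives 11>8]
(B,R): NE

NE set: (A,P), (B,R)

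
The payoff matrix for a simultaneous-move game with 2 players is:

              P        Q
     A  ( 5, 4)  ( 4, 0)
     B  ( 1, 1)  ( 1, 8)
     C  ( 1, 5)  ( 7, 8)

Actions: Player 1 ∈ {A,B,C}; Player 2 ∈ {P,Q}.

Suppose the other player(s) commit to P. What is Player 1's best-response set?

BR_1 = {A}

u_1(A vs P) = 5
u_1(B vs P) = 1
u_1(C vs P) = 1
max payoff 5 at {A}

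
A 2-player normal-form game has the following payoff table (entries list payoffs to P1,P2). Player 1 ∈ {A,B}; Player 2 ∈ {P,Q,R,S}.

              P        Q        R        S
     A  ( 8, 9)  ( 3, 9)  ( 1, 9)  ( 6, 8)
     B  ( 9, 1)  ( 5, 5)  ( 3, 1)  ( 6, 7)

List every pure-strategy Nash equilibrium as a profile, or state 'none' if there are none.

Nash profiles: (B,S)

(A,P): not NE [P1→B gives 9>8]
(A,Q): not NE [P1→B gives 5>3]
(A,R): not NE [P1→B gives 3>1]
(A,S): not NE [P2→R gives 9>8]
(B,P): not NE [P2→S gives 7>1]
(B,Q): not NE [P2→S gives 7>5]
(B,R): not NE [P2→S gives 7>1]
(B,S): NE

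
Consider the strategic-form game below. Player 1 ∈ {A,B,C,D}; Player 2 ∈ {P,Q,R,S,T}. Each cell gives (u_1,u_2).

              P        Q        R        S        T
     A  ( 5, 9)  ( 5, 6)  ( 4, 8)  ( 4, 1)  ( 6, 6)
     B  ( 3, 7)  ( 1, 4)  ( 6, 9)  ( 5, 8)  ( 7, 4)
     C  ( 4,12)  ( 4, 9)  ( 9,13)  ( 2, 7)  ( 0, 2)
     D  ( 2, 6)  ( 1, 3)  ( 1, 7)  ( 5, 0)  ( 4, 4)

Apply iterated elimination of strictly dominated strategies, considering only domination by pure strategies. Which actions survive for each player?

Remaining: P1:{A,C} P2:{P,R}

P2 drop Q (P beats it: A:9>6 B:7>4 C:12>9 D:6>3)
P2 drop S (R beats it: A:8>1 B:9>8 C:13>7 D:7>0)
P1 drop D (A beats it: P:5>2 R:4>1 T:6>4)
P2 drop T (P beats it: A:9>6 B:7>4 C:12>2)
P1 drop B (C beats it: P:4>3 R:9>6)
P1→{A,C} P2→{P,R}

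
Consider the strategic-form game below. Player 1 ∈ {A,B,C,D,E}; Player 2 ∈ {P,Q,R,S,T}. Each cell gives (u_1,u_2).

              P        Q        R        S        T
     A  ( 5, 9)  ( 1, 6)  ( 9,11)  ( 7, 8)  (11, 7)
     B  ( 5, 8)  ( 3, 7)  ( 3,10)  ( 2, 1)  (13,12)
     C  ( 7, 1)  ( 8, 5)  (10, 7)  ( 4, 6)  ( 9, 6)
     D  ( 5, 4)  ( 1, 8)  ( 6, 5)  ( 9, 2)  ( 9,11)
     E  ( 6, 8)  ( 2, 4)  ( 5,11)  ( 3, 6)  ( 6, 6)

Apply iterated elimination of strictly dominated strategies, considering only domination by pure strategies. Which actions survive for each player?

Survivors P1:{A,B,C} P2:{R,T}

P1 drop E (C beats it: P:7>6 Q:8>2 R:10>5 S:4>3 T:9>6)
P2 drop P (R beats it: A:11>9 B:10>8 C:7>1 D:5>4)
P2 drop Q (T beats it: A:7>6 B:12>7 C:6>5 D:11>8)
P2 drop S (R beats it: A:11>8 B:10>1 C:7>6 D:5>2)
P1 drop D (A beats it: R:9>6 T:11>9)
P1→{A,B,C} P2→{R,T}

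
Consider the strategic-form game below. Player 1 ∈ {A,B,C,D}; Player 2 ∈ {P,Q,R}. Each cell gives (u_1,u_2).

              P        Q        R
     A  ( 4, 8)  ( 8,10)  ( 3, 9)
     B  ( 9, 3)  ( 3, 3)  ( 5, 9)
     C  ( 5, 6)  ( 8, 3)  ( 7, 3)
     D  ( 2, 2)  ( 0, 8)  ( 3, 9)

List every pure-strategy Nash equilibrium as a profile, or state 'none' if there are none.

(A,P): not NE [P1→B gives 9>4; P2→Q gives 10>8]
(A,Q): NE
(A,R): not NE [P1→C gives 7>3; P2→Q gives 10>9]
(B,P): not NE [P2→R gives 9>3]
(B,Q): not NE [P1→C gives 8>3; P2→R gives 9>3]
(B,R): not NE [P1→C gives 7>5]
(C,P): not NE [P1→B gives 9>5]
(C,Q): not NE [P2→P gives 6>3]
(C,R): not NE [P2→P gives 6>3]
(D,P): not NE [P1→B gives 9>2; P2→R gives 9>2]
(D,Q): not NE [P1→C gives 8>0; P2→R gives 9>8]
(D,R): not NE [P1→C gives 7>3]

PSNE = {(A,Q)}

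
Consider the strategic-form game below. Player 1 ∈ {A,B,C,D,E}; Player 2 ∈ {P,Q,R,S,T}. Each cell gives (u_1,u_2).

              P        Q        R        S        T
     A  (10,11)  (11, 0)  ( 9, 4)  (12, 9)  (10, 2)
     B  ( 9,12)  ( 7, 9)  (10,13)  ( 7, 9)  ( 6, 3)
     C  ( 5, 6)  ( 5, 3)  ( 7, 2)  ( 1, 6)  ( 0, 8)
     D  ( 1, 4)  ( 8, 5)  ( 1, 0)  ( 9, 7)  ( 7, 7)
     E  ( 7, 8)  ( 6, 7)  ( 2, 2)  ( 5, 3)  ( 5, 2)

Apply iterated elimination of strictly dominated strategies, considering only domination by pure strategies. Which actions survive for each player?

Survivors P1:{A,B} P2:{P,R}

P1 drop C (A beats it: P:10>5 Q:11>5 R:9>7 S:12>1 T:10>0)
P1 drop D (A beats it: P:10>1 Q:11>8 R:9>1 S:12>9 T:10>7)
P1 drop E (A beats it: P:10>7 Q:11>6 R:9>2 S:12>5 T:10>5)
P2 drop Q (P beats it: A:11>0 B:12>9)
P2 drop S (P beats it: A:11>9 B:12>9)
P2 drop T (P beats it: A:11>2 B:12>3)
P1→{A,B} P2→{P,R}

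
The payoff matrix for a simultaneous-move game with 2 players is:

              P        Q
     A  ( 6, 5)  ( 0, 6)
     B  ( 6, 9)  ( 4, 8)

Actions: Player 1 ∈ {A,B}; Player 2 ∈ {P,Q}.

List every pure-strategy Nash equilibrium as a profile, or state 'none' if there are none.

PSNE = {(B,P)}

(A,P): not NE [P2→Q gives 6>5]
(A,Q): not NE [P1→B gives 4>0]
(B,P): NE
(B,Q): not NE [P2→P gives 9>8]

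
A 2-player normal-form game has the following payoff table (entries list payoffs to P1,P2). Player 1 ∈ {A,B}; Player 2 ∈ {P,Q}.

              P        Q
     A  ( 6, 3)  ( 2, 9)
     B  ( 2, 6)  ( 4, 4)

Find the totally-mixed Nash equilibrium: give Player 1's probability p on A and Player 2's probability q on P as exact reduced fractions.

(p,q) = (1/4, 1/3)

P1 indiff ⇒ q·6+(1-q)·2 = q·2+(1-q)·4 ⇒ q(4) = (1-q)(2) ⇒ q = 1/3
P2 indiff ⇒ p·3+(1-p)·6 = p·9+(1-p)·4 ⇒ p(-6) = (1-p)(-2) ⇒ p = 1/4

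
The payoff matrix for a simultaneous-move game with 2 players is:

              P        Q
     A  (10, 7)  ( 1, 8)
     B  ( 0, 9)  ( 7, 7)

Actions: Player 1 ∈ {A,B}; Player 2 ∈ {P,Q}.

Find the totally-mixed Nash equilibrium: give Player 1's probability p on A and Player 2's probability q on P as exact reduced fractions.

p=2/3, q=3/8

P1 indiff ⇒ q·10+(1-q)·1 = q·0+(1-q)·7 ⇒ q(10) = (1-q)(6) ⇒ q = 3/8
P2 indiff ⇒ p·7+(1-p)·9 = p·8+(1-p)·7 ⇒ p(-1) = (1-p)(-2) ⇒ p = 2/3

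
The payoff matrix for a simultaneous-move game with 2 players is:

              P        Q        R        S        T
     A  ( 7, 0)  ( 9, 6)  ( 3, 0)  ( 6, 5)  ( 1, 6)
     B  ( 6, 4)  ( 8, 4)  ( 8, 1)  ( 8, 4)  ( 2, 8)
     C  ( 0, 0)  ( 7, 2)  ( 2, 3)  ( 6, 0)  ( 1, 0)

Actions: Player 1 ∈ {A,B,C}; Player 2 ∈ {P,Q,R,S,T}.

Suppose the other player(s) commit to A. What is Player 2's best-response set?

u_2(P vs A) = 0
u_2(Q vs A) = 6
u_2(R vs A) = 0
u_2(S vs A) = 5
u_2(T vs A) = 6
max payoff 6 at {Q,T}

P2 best: {Q,T}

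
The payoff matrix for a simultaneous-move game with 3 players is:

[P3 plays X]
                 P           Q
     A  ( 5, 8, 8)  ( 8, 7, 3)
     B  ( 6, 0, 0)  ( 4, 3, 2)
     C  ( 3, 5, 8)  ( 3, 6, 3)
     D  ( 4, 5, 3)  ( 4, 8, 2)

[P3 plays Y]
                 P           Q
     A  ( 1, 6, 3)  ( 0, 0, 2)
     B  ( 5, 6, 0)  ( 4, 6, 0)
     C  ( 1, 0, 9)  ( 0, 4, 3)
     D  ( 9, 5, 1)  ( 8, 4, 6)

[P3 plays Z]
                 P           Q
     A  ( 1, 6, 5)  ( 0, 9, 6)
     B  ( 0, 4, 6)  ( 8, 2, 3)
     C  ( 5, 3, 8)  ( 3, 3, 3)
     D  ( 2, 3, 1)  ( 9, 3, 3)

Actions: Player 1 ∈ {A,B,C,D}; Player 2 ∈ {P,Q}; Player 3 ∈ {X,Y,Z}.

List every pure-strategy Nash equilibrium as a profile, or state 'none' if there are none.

No pure NE.

(A,P,X): not NE [P1→B gives 6>5]
(A,P,Y): not NE [P1→D gives 9>1; P3→X gives 8>3]
(A,P,Z): not NE [P1→C gives 5>1; P2→Q gives 9>6; P3→X gives 8>5]
(A,Q,X): not NE [P2→P gives 8>7; P3→Z gives 6>3]
(A,Q,Y): not NE [P1→D gives 8>0; P2→P gives 6>0; P3→Z gives 6>2]
(A,Q,Z): not NE [P1→D gives 9>0]
(B,P,X): not NE [P2→Q gives 3>0; P3→Z gives 6>0]
(B,P,Y): not NE [P1→D gives 9>5; P3→Z gives 6>0]
(B,P,Z): not NE [P1→C gives 5>0]
(B,Q,X): not NE [P1→A gives 8>4; P3→Z gives 3>2]
(B,Q,Y): not NE [P1→D gives 8>4; P3→Z gives 3>0]
(B,Q,Z): not NE [P1→D gives 9>8; P2→P gives 4>2]
(C,P,X): not NE [P1→B gives 6>3; P2→Q gives 6>5; P3→Y gives 9>8]
(C,P,Y): not NE [P1→D gives 9>1; P2→Q gives 4>0]
(C,P,Z): not NE [P3→Y gives 9>8]
(C,Q,X): not NE [P1→A gives 8>3]
(C,Q,Y): not NE [P1→D gives 8>0]
(C,Q,Z): not NE [P1→D gives 9>3]
(D,P,X): not NE [P1→B gives 6>4; P2→Q gives 8>5]
(D,P,Y): not NE [P3→X gives 3>1]
(D,P,Z): not NE [P1→C gives 5>2; P3→X gives 3>1]
(D,Q,X): not NE [P1→A gives 8>4; P3→Y gives 6>2]
(D,Q,Y): not NE [P2→P gives 5>4]
(D,Q,Z): not NE [P3→Y gives 6>3]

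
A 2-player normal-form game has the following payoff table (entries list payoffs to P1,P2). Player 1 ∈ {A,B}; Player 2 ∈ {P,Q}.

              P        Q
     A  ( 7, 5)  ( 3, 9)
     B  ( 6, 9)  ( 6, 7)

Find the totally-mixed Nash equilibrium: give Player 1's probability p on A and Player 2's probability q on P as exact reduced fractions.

p=1/3, q=3/4

P1 indiff ⇒ q·7+(1-q)·3 = q·6+(1-q)·6 ⇒ q(1) = (1-q)(3) ⇒ q = 3/4
P2 indiff ⇒ p·5+(1-p)·9 = p·9+(1-p)·7 ⇒ p(-4) = (1-p)(-2) ⇒ p = 1/3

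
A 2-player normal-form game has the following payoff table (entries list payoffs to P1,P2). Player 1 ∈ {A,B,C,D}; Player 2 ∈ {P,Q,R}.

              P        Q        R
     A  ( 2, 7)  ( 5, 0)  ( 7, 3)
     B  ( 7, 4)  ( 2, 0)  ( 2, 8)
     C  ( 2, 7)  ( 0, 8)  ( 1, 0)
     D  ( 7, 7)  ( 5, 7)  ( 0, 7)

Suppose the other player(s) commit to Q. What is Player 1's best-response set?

BR_1 = {A,D}

u_1(A vs Q) = 5
u_1(B vs Q) = 2
u_1(C vs Q) = 0
u_1(D vs Q) = 5
max payoff 5 at {A,D}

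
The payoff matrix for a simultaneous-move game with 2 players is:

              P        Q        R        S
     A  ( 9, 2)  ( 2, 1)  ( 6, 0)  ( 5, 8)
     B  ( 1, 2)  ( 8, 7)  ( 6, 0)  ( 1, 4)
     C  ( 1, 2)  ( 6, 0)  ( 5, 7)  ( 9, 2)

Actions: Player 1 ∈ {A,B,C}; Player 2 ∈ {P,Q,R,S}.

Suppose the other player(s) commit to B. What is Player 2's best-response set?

BR_2 = {Q}

u_2(P vs B) = 2
u_2(Q vs B) = 7
u_2(R vs B) = 0
u_2(S vs B) = 4
max payoff 7 at {Q}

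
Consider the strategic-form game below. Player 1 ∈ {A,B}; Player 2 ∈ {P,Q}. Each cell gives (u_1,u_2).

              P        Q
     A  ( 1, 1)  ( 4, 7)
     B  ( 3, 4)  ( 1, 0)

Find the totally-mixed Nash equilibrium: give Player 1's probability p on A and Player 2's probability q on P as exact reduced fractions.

P1 indiff ⇒ q·1+(1-q)·4 = q·3+(1-q)·1 ⇒ q(-2) = (1-q)(-3) ⇒ q = 3/5
P2 indiff ⇒ p·1+(1-p)·4 = p·7+(1-p)·0 ⇒ p(-6) = (1-p)(-4) ⇒ p = 2/5

(p,q) = (2/5, 3/5)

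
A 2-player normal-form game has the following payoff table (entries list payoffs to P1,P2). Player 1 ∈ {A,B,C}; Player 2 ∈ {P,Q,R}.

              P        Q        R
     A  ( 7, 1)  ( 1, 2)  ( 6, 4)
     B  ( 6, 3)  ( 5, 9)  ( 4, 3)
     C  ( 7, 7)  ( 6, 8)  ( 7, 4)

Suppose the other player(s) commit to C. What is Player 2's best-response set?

BR_2 = {Q}

u_2(P vs C) = 7
u_2(Q vs C) = 8
u_2(R vs C) = 4
max payoff 8 at {Q}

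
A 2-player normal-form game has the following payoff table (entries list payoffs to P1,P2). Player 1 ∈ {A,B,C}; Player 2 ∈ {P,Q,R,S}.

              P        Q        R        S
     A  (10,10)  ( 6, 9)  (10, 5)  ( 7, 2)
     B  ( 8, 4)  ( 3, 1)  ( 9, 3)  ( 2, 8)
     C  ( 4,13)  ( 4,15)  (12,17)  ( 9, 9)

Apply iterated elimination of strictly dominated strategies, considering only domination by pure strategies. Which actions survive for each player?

IESDS → P1:{A,C} P2:{P,Q,R}

P1 drop B (A beats it: P:10>8 Q:6>3 R:10>9 S:7>2)
P2 drop S (P beats it: A:10>2 C:13>9)
P1→{A,C} P2→{P,Q,R}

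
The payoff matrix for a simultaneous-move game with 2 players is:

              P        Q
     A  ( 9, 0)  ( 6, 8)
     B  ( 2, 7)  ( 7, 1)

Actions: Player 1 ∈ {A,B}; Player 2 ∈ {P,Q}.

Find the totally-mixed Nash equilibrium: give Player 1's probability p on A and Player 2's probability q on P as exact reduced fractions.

P1 indiff ⇒ q·9+(1-q)·6 = q·2+(1-q)·7 ⇒ q(7) = (1-q)(1) ⇒ q = 1/8
P2 indiff ⇒ p·0+(1-p)·7 = p·8+(1-p)·1 ⇒ p(-8) = (1-p)(-6) ⇒ p = 3/7

P1 mixes 3/7 on A; P2 mixes 1/8 on P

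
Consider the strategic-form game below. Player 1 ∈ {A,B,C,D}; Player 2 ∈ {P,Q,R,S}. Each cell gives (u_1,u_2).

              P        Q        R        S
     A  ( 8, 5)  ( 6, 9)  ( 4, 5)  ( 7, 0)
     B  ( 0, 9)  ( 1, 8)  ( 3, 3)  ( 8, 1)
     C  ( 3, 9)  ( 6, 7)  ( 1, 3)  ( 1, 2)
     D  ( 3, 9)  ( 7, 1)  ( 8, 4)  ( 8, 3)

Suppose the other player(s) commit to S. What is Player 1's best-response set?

P1 best: {B,D}

u_1(A vs S) = 7
u_1(B vs S) = 8
u_1(C vs S) = 1
u_1(D vs S) = 8
max payoff 8 at {B,D}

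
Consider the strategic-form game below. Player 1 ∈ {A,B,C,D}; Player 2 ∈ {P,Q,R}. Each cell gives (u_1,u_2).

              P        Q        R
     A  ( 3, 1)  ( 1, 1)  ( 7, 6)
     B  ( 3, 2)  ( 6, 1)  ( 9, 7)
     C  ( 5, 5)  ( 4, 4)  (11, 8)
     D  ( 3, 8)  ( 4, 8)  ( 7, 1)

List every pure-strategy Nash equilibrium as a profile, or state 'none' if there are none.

(A,P): not NE [P1→C gives 5>3; P2→R gives 6>1]
(A,Q): not NE [P1→B gives 6>1; P2→R gives 6>1]
(A,R): not NE [P1→C gives 11>7]
(B,P): not NE [P1→C gives 5>3; P2→R gives 7>2]
(B,Q): not NE [P2→R gives 7>1]
(B,R): not NE [P1→C gives 11>9]
(C,P): not NE [P2→R gives 8>5]
(C,Q): not NE [P1→B gives 6>4; P2→R gives 8>4]
(C,R): NE
(D,P): not NE [P1→C gives 5>3]
(D,Q): not NE [P1→B gives 6>4]
(D,R): not NE [P1→C gives 11>7; P2→Q gives 8>1]

NE set: (C,R)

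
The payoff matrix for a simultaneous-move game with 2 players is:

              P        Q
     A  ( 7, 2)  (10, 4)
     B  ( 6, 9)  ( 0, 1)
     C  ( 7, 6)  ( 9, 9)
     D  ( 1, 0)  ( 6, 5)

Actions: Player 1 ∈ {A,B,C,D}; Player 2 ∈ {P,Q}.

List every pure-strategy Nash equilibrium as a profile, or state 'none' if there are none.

PSNE = {(A,Q)}

(A,P): not NE [P2→Q gives 4>2]
(A,Q): NE
(B,P): not NE [P1→C gives 7>6]
(B,Q): not NE [P1→A gives 10>0; P2→P gives 9>1]
(C,P): not NE [P2→Q gives 9>6]
(C,Q): not NE [P1→A gives 10>9]
(D,P): not NE [P1→C gives 7>1; P2→Q gives 5>0]
(D,Q): not NE [P1→A gives 10>6]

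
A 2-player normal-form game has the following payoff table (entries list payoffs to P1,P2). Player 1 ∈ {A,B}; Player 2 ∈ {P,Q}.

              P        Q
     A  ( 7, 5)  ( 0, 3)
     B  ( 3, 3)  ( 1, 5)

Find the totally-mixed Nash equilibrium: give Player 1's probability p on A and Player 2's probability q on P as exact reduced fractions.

P1 indiff ⇒ q·7+(1-q)·0 = q·3+(1-q)·1 ⇒ q(4) = (1-q)(1) ⇒ q = 1/5
P2 indiff ⇒ p·5+(1-p)·3 = p·3+(1-p)·5 ⇒ p(2) = (1-p)(2) ⇒ p = 1/2

P1 mixes 1/2 on A; P2 mixes 1/5 on P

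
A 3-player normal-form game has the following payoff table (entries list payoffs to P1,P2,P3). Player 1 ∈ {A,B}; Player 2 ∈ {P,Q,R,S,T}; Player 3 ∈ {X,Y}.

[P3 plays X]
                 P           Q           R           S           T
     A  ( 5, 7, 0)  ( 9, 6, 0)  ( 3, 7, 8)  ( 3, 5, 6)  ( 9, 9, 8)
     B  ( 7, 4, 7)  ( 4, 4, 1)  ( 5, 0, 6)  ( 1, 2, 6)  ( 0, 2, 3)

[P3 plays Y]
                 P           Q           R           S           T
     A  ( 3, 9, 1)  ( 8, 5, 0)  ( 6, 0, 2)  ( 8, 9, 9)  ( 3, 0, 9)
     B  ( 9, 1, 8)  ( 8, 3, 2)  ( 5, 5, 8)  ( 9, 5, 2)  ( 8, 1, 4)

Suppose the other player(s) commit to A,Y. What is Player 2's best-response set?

BR_2 = {P,S}

u_2(P vs A,Y) = 9
u_2(Q vs A,Y) = 5
u_2(R vs A,Y) = 0
u_2(S vs A,Y) = 9
u_2(T vs A,Y) = 0
max payoff 9 at {P,S}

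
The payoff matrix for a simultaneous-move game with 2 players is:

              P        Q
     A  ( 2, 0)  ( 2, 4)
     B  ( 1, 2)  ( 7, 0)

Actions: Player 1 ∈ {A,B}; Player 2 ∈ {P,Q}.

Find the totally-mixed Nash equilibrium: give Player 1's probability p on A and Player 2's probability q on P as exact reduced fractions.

P1 indiff ⇒ q·2+(1-q)·2 = q·1+(1-q)·7 ⇒ q(1) = (1-q)(5) ⇒ q = 5/6
P2 indiff ⇒ p·0+(1-p)·2 = p·4+(1-p)·0 ⇒ p(-4) = (1-p)(-2) ⇒ p = 1/3

P1 mixes 1/3 on A; P2 mixes 5/6 on P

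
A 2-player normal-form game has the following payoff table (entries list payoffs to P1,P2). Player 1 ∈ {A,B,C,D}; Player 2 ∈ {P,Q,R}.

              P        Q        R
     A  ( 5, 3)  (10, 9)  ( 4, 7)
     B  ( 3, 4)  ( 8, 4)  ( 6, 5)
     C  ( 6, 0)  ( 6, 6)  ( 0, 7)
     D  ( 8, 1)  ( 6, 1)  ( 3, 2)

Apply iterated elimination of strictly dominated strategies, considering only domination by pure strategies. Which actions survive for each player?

Survivors P1:{A,B} P2:{Q,R}

P2 drop P (R beats it: A:7>3 B:5>4 C:7>0 D:2>1)
P1 drop C (A beats it: Q:10>6 R:4>0)
P1 drop D (A beats it: Q:10>6 R:4>3)
P1→{A,B} P2→{Q,R}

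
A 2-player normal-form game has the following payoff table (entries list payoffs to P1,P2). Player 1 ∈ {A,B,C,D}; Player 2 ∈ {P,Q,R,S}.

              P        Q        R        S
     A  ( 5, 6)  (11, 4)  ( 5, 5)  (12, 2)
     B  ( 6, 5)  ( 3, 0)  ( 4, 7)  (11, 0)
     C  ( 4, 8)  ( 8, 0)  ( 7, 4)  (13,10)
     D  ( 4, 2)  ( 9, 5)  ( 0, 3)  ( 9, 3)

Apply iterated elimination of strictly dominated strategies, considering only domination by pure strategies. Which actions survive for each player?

P1 drop D (A beats it: P:5>4 Q:11>9 R:5>0 S:12>9)
P2 drop Q (P beats it: A:6>4 B:5>0 C:8>0)
P1→{A,B,C} P2→{P,R,S}

IESDS → P1:{A,B,C} P2:{P,R,S}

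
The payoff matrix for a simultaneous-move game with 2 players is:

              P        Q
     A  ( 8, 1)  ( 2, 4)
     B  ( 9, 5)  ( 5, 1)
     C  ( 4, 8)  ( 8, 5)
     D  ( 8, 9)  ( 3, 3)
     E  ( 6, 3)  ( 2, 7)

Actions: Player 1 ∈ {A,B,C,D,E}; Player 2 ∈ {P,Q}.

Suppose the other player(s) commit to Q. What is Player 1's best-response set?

u_1(A vs Q) = 2
u_1(B vs Q) = 5
u_1(C vs Q) = 8
u_1(D vs Q) = 3
u_1(E vs Q) = 2
max payoff 8 at {C}

P1 best: {C}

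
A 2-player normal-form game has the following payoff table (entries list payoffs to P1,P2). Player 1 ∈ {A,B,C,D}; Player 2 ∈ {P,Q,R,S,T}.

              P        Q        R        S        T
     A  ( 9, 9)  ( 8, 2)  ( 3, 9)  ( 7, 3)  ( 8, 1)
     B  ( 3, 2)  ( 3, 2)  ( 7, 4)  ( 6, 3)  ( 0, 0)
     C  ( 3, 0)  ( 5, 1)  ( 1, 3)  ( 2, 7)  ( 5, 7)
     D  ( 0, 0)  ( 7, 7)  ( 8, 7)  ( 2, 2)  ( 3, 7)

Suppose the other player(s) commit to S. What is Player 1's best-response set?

u_1(A vs S) = 7
u_1(B vs S) = 6
u_1(C vs S) = 2
u_1(D vs S) = 2
max payoff 7 at {A}

argmax u_1 = {A}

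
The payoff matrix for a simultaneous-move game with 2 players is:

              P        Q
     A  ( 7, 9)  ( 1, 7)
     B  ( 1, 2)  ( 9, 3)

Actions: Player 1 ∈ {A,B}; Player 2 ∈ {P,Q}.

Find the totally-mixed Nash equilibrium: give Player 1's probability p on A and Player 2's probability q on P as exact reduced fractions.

(p,q) = (1/3, 4/7)

P1 indiff ⇒ q·7+(1-q)·1 = q·1+(1-q)·9 ⇒ q(6) = (1-q)(8) ⇒ q = 4/7
P2 indiff ⇒ p·9+(1-p)·2 = p·7+(1-p)·3 ⇒ p(2) = (1-p)(1) ⇒ p = 1/3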